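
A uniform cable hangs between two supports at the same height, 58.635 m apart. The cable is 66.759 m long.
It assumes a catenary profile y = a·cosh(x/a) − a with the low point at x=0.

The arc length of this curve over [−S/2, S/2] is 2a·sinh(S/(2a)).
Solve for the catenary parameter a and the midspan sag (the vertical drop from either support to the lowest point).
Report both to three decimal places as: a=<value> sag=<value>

a=32.803 sag=13.997

seed: a₀ = √(S³/(24(L−S))) = √(58.635³/(24·8.124)) = 32.154726
iter 1: u=0.911763  f(a)=+3.444e-01  f'(a)=-5.486e-01  a ← 32.154726 − (+3.444e-01/-5.486e-01) = 32.782603
iter 2: u=0.894301  f(a)=+1.035e-02  f'(a)=-5.161e-01  a ← 32.782603 − (+1.035e-02/-5.161e-01) = 32.802653
iter 3: u=0.893754  f(a)=+9.980e-06  f'(a)=-5.151e-01  a ← 32.802653 − (+9.980e-06/-5.151e-01) = 32.802673
iter 4: u=0.893753  f(a)=+9.308e-12  f'(a)=-5.151e-01  a ← 32.802673 − (+9.308e-12/-5.151e-01) = 32.802673
converged: |Δa| < 1e-12 after 4 iterations
sag = a·(cosh(S/(2a)) − 1) = 32.802673·(cosh(0.893753) − 1) = 13.996968
T_max/T_min = cosh(S/(2a)) = 1.426702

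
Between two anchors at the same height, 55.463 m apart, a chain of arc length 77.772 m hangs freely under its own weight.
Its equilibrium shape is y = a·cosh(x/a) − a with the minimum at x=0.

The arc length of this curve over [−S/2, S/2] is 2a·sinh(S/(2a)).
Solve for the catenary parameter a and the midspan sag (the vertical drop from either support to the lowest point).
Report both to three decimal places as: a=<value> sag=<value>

seed: a₀ = √(S³/(24(L−S))) = √(55.463³/(24·22.309)) = 17.850869
iter 1: u=1.553510  f(a)=+2.852e+00  f'(a)=-3.157e+00  a ← 17.850869 − (+2.852e+00/-3.157e+00) = 18.754234
iter 2: u=1.478679  f(a)=+2.308e-01  f'(a)=-2.665e+00  a ← 18.754234 − (+2.308e-01/-2.665e+00) = 18.840835
iter 3: u=1.471883  f(a)=+1.805e-03  f'(a)=-2.623e+00  a ← 18.840835 − (+1.805e-03/-2.623e+00) = 18.841523
iter 4: u=1.471829  f(a)=+1.124e-07  f'(a)=-2.623e+00  a ← 18.841523 − (+1.124e-07/-2.623e+00) = 18.841523
iter 5: u=1.471829  f(a)=+0.000e+00  f'(a)=-2.623e+00  a ← 18.841523 − (+0.000e+00/-2.623e+00) = 18.841523
converged: |Δa| < 1e-12 after 5 iterations
sag = a·(cosh(S/(2a)) − 1) = 18.841523·(cosh(1.471829) − 1) = 24.368707
T_max/T_min = cosh(S/(2a)) = 2.293351

a=18.842 sag=24.369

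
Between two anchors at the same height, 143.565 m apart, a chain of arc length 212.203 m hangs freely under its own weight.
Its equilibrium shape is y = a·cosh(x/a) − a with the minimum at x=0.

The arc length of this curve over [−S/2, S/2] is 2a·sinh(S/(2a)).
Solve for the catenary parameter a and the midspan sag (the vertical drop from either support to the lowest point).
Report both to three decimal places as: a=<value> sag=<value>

a=45.139 sag=70.165

seed: a₀ = √(S³/(24(L−S))) = √(143.565³/(24·68.638)) = 42.382340
iter 1: u=1.693689  f(a)=+1.054e+01  f'(a)=-4.269e+00  a ← 42.382340 − (+1.054e+01/-4.269e+00) = 44.852643
iter 2: u=1.600407  f(a)=+9.922e-01  f'(a)=-3.500e+00  a ← 44.852643 − (+9.922e-01/-3.500e+00) = 45.136143
iter 3: u=1.590355  f(a)=+1.080e-02  f'(a)=-3.424e+00  a ← 45.136143 − (+1.080e-02/-3.424e+00) = 45.139297
iter 4: u=1.590244  f(a)=+1.310e-06  f'(a)=-3.423e+00  a ← 45.139297 − (+1.310e-06/-3.423e+00) = 45.139298
iter 5: u=1.590244  f(a)=+2.842e-14  f'(a)=-3.423e+00  a ← 45.139298 − (+2.842e-14/-3.423e+00) = 45.139298
converged: |Δa| < 1e-12 after 5 iterations
sag = a·(cosh(S/(2a)) − 1) = 45.139298·(cosh(1.590244) − 1) = 70.165015
T_max/T_min = cosh(S/(2a)) = 2.554411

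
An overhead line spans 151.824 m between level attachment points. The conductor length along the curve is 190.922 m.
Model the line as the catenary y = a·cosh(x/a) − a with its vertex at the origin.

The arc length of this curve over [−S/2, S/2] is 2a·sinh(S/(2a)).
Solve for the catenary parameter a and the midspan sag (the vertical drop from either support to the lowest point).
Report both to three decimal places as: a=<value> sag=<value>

a=63.302 sag=51.241

seed: a₀ = √(S³/(24(L−S))) = √(151.824³/(24·39.098)) = 61.069976
iter 1: u=1.243033  f(a)=+3.134e+00  f'(a)=-1.490e+00  a ← 61.069976 − (+3.134e+00/-1.490e+00) = 63.174101
iter 2: u=1.201632  f(a)=+1.693e-01  f'(a)=-1.333e+00  a ← 63.174101 − (+1.693e-01/-1.333e+00) = 63.301121
iter 3: u=1.199220  f(a)=+5.561e-04  f'(a)=-1.324e+00  a ← 63.301121 − (+5.561e-04/-1.324e+00) = 63.301541
iter 4: u=1.199213  f(a)=+6.045e-09  f'(a)=-1.324e+00  a ← 63.301541 − (+6.045e-09/-1.324e+00) = 63.301541
iter 5: u=1.199213  f(a)=-2.842e-14  f'(a)=-1.324e+00  a ← 63.301541 − (-2.842e-14/-1.324e+00) = 63.301541
converged: |Δa| < 1e-12 after 5 iterations
sag = a·(cosh(S/(2a)) − 1) = 63.301541·(cosh(1.199213) − 1) = 51.240537
T_max/T_min = cosh(S/(2a)) = 1.809467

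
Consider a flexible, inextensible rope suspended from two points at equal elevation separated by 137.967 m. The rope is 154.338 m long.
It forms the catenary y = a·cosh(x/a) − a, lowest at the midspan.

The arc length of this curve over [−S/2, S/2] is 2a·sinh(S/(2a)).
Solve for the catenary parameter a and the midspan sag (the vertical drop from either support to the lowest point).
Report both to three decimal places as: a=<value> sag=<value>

a=83.173 sag=30.285

seed: a₀ = √(S³/(24(L−S))) = √(137.967³/(24·16.371)) = 81.755995
iter 1: u=0.843773  f(a)=+5.927e-01  f'(a)=-4.297e-01  a ← 81.755995 − (+5.927e-01/-4.297e-01) = 83.135335
iter 2: u=0.829774  f(a)=+1.533e-02  f'(a)=-4.078e-01  a ← 83.135335 − (+1.533e-02/-4.078e-01) = 83.172940
iter 3: u=0.829398  f(a)=+1.087e-05  f'(a)=-4.072e-01  a ← 83.172940 − (+1.087e-05/-4.072e-01) = 83.172966
iter 4: u=0.829398  f(a)=+5.429e-12  f'(a)=-4.072e-01  a ← 83.172966 − (+5.429e-12/-4.072e-01) = 83.172966
converged: |Δa| < 1e-12 after 4 iterations
sag = a·(cosh(S/(2a)) − 1) = 83.172966·(cosh(0.829398) − 1) = 30.285382
T_max/T_min = cosh(S/(2a)) = 1.364125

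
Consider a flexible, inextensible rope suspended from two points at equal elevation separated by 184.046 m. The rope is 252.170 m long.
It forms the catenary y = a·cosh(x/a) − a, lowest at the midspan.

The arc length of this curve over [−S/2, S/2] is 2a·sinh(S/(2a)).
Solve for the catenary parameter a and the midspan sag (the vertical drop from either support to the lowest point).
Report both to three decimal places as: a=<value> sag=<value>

a=64.922 sag=76.896

seed: a₀ = √(S³/(24(L−S))) = √(184.046³/(24·68.124)) = 61.749562
iter 1: u=1.490262  f(a)=+7.977e+00  f'(a)=-2.737e+00  a ← 61.749562 − (+7.977e+00/-2.737e+00) = 64.664203
iter 2: u=1.423090  f(a)=+5.996e-01  f'(a)=-2.340e+00  a ← 64.664203 − (+5.996e-01/-2.340e+00) = 64.920471
iter 3: u=1.417473  f(a)=+3.996e-03  f'(a)=-2.309e+00  a ← 64.920471 − (+3.996e-03/-2.309e+00) = 64.922202
iter 4: u=1.417435  f(a)=+1.801e-07  f'(a)=-2.308e+00  a ← 64.922202 − (+1.801e-07/-2.308e+00) = 64.922202
iter 5: u=1.417435  f(a)=+0.000e+00  f'(a)=-2.308e+00  a ← 64.922202 − (+0.000e+00/-2.308e+00) = 64.922202
converged: |Δa| < 1e-12 after 5 iterations
sag = a·(cosh(S/(2a)) − 1) = 64.922202·(cosh(1.417435) − 1) = 76.895708
T_max/T_min = cosh(S/(2a)) = 2.184429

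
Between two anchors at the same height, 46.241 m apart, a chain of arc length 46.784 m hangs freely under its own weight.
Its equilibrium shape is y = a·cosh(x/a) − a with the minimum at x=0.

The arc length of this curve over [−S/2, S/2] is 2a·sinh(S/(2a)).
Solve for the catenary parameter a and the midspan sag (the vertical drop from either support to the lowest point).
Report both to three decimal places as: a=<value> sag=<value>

seed: a₀ = √(S³/(24(L−S))) = √(46.241³/(24·0.543)) = 87.103437
iter 1: u=0.265437  f(a)=+1.916e-03  f'(a)=-1.256e-02  a ← 87.103437 − (+1.916e-03/-1.256e-02) = 87.256042
iter 2: u=0.264973  f(a)=+5.047e-06  f'(a)=-1.249e-02  a ← 87.256042 − (+5.047e-06/-1.249e-02) = 87.256447
iter 3: u=0.264972  f(a)=+3.522e-11  f'(a)=-1.249e-02  a ← 87.256447 − (+3.522e-11/-1.249e-02) = 87.256447
iter 4: u=0.264972  f(a)=+0.000e+00  f'(a)=-1.249e-02  a ← 87.256447 − (+0.000e+00/-1.249e-02) = 87.256447
converged: |Δa| < 1e-12 after 4 iterations
sag = a·(cosh(S/(2a)) − 1) = 87.256447·(cosh(0.264972) − 1) = 3.081104
T_max/T_min = cosh(S/(2a)) = 1.035311

a=87.256 sag=3.081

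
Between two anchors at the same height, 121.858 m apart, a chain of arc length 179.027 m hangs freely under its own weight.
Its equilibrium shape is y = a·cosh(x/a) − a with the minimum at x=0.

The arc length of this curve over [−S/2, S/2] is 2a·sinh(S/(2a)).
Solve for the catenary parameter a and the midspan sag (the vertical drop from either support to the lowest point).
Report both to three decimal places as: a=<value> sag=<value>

seed: a₀ = √(S³/(24(L−S))) = √(121.858³/(24·57.169)) = 36.315761
iter 1: u=1.677756  f(a)=+8.607e+00  f'(a)=-4.129e+00  a ← 36.315761 − (+8.607e+00/-4.129e+00) = 38.400511
iter 2: u=1.586672  f(a)=+7.968e-01  f'(a)=-3.397e+00  a ← 38.400511 − (+7.968e-01/-3.397e+00) = 38.635097
iter 3: u=1.577038  f(a)=+8.367e-03  f'(a)=-3.326e+00  a ← 38.635097 − (+8.367e-03/-3.326e+00) = 38.637613
iter 4: u=1.576935  f(a)=+9.440e-07  f'(a)=-3.325e+00  a ← 38.637613 − (+9.440e-07/-3.325e+00) = 38.637614
iter 5: u=1.576935  f(a)=+0.000e+00  f'(a)=-3.325e+00  a ← 38.637614 − (+0.000e+00/-3.325e+00) = 38.637614
converged: |Δa| < 1e-12 after 5 iterations
sag = a·(cosh(S/(2a)) − 1) = 38.637614·(cosh(1.576935) − 1) = 58.858704
T_max/T_min = cosh(S/(2a)) = 2.523352

a=38.638 sag=58.859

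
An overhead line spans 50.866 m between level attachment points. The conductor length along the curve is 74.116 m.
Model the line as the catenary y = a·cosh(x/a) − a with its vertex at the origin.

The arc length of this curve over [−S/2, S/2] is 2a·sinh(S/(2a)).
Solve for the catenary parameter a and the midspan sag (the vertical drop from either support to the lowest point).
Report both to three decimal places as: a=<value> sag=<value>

seed: a₀ = √(S³/(24(L−S))) = √(50.866³/(24·23.250)) = 15.357633
iter 1: u=1.656049  f(a)=+3.404e+00  f'(a)=-3.944e+00  a ← 15.357633 − (+3.404e+00/-3.944e+00) = 16.220882
iter 2: u=1.567917  f(a)=+3.081e-01  f'(a)=-3.259e+00  a ← 16.220882 − (+3.081e-01/-3.259e+00) = 16.315419
iter 3: u=1.558832  f(a)=+3.079e-03  f'(a)=-3.195e+00  a ← 16.315419 − (+3.079e-03/-3.195e+00) = 16.316383
iter 4: u=1.558740  f(a)=+3.143e-07  f'(a)=-3.194e+00  a ← 16.316383 − (+3.143e-07/-3.194e+00) = 16.316383
iter 5: u=1.558740  f(a)=+0.000e+00  f'(a)=-3.194e+00  a ← 16.316383 − (+0.000e+00/-3.194e+00) = 16.316383
converged: |Δa| < 1e-12 after 5 iterations
sag = a·(cosh(S/(2a)) − 1) = 16.316383·(cosh(1.558740) − 1) = 24.174600
T_max/T_min = cosh(S/(2a)) = 2.481615

a=16.316 sag=24.175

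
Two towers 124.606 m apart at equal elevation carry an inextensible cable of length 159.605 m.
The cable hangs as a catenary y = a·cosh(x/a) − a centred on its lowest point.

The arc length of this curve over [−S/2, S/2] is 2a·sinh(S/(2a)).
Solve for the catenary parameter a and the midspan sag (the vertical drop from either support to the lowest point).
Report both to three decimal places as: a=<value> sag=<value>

seed: a₀ = √(S³/(24(L−S))) = √(124.606³/(24·34.999)) = 47.992679
iter 1: u=1.298177  f(a)=+3.070e+00  f'(a)=-1.720e+00  a ← 47.992679 − (+3.070e+00/-1.720e+00) = 49.778162
iter 2: u=1.251613  f(a)=+1.797e-01  f'(a)=-1.524e+00  a ← 49.778162 − (+1.797e-01/-1.524e+00) = 49.896069
iter 3: u=1.248655  f(a)=+6.997e-04  f'(a)=-1.512e+00  a ← 49.896069 − (+6.997e-04/-1.512e+00) = 49.896532
iter 4: u=1.248644  f(a)=+1.070e-08  f'(a)=-1.512e+00  a ← 49.896532 − (+1.070e-08/-1.512e+00) = 49.896532
iter 5: u=1.248644  f(a)=+0.000e+00  f'(a)=-1.512e+00  a ← 49.896532 − (+0.000e+00/-1.512e+00) = 49.896532
converged: |Δa| < 1e-12 after 5 iterations
sag = a·(cosh(S/(2a)) − 1) = 49.896532·(cosh(1.248644) − 1) = 44.220963
T_max/T_min = cosh(S/(2a)) = 1.886253

a=49.897 sag=44.221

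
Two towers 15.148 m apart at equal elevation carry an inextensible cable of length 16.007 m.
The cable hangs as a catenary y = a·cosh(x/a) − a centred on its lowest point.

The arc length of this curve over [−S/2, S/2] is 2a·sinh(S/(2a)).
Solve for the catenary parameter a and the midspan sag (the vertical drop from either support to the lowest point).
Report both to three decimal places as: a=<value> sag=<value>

a=13.094 sag=2.252

seed: a₀ = √(S³/(24(L−S))) = √(15.148³/(24·0.859)) = 12.984665
iter 1: u=0.583303  f(a)=+1.473e-02  f'(a)=-1.369e-01  a ← 12.984665 − (+1.473e-02/-1.369e-01) = 13.092305
iter 2: u=0.578508  f(a)=+1.852e-04  f'(a)=-1.334e-01  a ← 13.092305 − (+1.852e-04/-1.334e-01) = 13.093693
iter 3: u=0.578446  f(a)=+3.010e-08  f'(a)=-1.334e-01  a ← 13.093693 − (+3.010e-08/-1.334e-01) = 13.093693
iter 4: u=0.578446  f(a)=+3.553e-15  f'(a)=-1.334e-01  a ← 13.093693 − (+3.553e-15/-1.334e-01) = 13.093693
converged: |Δa| < 1e-12 after 4 iterations
sag = a·(cosh(S/(2a)) − 1) = 13.093693·(cosh(0.578446) − 1) = 2.252343
T_max/T_min = cosh(S/(2a)) = 1.172017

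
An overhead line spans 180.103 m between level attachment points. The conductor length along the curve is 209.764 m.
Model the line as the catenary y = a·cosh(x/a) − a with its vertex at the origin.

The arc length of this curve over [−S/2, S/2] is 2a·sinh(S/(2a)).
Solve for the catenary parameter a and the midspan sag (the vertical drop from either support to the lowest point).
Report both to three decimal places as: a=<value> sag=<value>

seed: a₀ = √(S³/(24(L−S))) = √(180.103³/(24·29.661)) = 90.590552
iter 1: u=0.994050  f(a)=+1.500e+00  f'(a)=-7.219e-01  a ← 90.590552 − (+1.500e+00/-7.219e-01) = 92.669057
iter 2: u=0.971754  f(a)=+5.319e-02  f'(a)=-6.715e-01  a ← 92.669057 − (+5.319e-02/-6.715e-01) = 92.748269
iter 3: u=0.970924  f(a)=+7.229e-05  f'(a)=-6.697e-01  a ← 92.748269 − (+7.229e-05/-6.697e-01) = 92.748377
iter 4: u=0.970923  f(a)=+1.339e-10  f'(a)=-6.697e-01  a ← 92.748377 − (+1.339e-10/-6.697e-01) = 92.748377
iter 5: u=0.970923  f(a)=+2.842e-14  f'(a)=-6.697e-01  a ← 92.748377 − (+2.842e-14/-6.697e-01) = 92.748377
converged: |Δa| < 1e-12 after 5 iterations
sag = a·(cosh(S/(2a)) − 1) = 92.748377·(cosh(0.970923) − 1) = 47.260535
T_max/T_min = cosh(S/(2a)) = 1.509556

a=92.748 sag=47.261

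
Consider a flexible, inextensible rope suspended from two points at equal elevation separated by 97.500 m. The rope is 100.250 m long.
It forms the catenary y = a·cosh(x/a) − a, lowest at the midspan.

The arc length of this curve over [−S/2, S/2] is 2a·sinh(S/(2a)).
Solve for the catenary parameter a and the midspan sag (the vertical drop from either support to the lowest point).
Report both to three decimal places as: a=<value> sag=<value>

seed: a₀ = √(S³/(24(L−S))) = √(97.500³/(24·2.750)) = 118.504531
iter 1: u=0.411377  f(a)=+2.336e-02  f'(a)=-4.720e-02  a ← 118.504531 − (+2.336e-02/-4.720e-02) = 118.999494
iter 2: u=0.409666  f(a)=+1.472e-04  f'(a)=-4.661e-02  a ← 118.999494 − (+1.472e-04/-4.661e-02) = 119.002652
iter 3: u=0.409655  f(a)=+5.924e-09  f'(a)=-4.661e-02  a ← 119.002652 − (+5.924e-09/-4.661e-02) = 119.002652
iter 4: u=0.409655  f(a)=+0.000e+00  f'(a)=-4.661e-02  a ← 119.002652 − (+0.000e+00/-4.661e-02) = 119.002652
converged: |Δa| < 1e-12 after 4 iterations
sag = a·(cosh(S/(2a)) − 1) = 119.002652·(cosh(0.409655) − 1) = 10.125760
T_max/T_min = cosh(S/(2a)) = 1.085089

a=119.003 sag=10.126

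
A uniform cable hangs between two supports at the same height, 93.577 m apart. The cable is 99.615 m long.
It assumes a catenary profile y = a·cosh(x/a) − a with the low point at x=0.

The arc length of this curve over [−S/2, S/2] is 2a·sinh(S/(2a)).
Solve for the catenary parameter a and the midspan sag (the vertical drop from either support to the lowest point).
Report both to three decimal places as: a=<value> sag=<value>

seed: a₀ = √(S³/(24(L−S))) = √(93.577³/(24·6.038)) = 75.197171
iter 1: u=0.622211  f(a)=+1.180e-01  f'(a)=-1.669e-01  a ← 75.197171 − (+1.180e-01/-1.669e-01) = 75.903979
iter 2: u=0.616417  f(a)=+1.684e-03  f'(a)=-1.622e-01  a ← 75.903979 − (+1.684e-03/-1.622e-01) = 75.914363
iter 3: u=0.616333  f(a)=+3.541e-07  f'(a)=-1.621e-01  a ← 75.914363 − (+3.541e-07/-1.621e-01) = 75.914365
iter 4: u=0.616333  f(a)=+1.421e-14  f'(a)=-1.621e-01  a ← 75.914365 − (+1.421e-14/-1.621e-01) = 75.914365
converged: |Δa| < 1e-12 after 4 iterations
sag = a·(cosh(S/(2a)) − 1) = 75.914365·(cosh(0.616333) − 1) = 14.880887
T_max/T_min = cosh(S/(2a)) = 1.196022

a=75.914 sag=14.881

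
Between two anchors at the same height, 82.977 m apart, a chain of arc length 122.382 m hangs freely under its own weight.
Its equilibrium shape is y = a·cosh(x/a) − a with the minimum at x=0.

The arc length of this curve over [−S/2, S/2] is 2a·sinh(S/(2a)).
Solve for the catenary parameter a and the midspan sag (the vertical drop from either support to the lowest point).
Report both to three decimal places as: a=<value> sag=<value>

seed: a₀ = √(S³/(24(L−S))) = √(82.977³/(24·39.405)) = 24.578496
iter 1: u=1.688000  f(a)=+6.010e+00  f'(a)=-4.218e+00  a ← 24.578496 − (+6.010e+00/-4.218e+00) = 26.003355
iter 2: u=1.595506  f(a)=+5.623e-01  f'(a)=-3.463e+00  a ← 26.003355 − (+5.623e-01/-3.463e+00) = 26.165734
iter 3: u=1.585604  f(a)=+6.043e-03  f'(a)=-3.389e+00  a ← 26.165734 − (+6.043e-03/-3.389e+00) = 26.167517
iter 4: u=1.585496  f(a)=+7.144e-07  f'(a)=-3.388e+00  a ← 26.167517 − (+7.144e-07/-3.388e+00) = 26.167518
iter 5: u=1.585496  f(a)=+0.000e+00  f'(a)=-3.388e+00  a ← 26.167518 − (+0.000e+00/-3.388e+00) = 26.167518
converged: |Δa| < 1e-12 after 5 iterations
sag = a·(cosh(S/(2a)) − 1) = 26.167518·(cosh(1.585496) − 1) = 40.383797
T_max/T_min = cosh(S/(2a)) = 2.543280

a=26.168 sag=40.384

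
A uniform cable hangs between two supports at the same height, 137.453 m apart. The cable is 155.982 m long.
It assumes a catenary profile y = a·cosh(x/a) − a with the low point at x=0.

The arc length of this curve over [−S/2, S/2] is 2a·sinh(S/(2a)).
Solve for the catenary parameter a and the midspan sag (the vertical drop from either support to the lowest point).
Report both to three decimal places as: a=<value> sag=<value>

seed: a₀ = √(S³/(24(L−S))) = √(137.453³/(24·18.529)) = 76.418714
iter 1: u=0.899341  f(a)=+7.639e-01  f'(a)=-5.253e-01  a ← 76.418714 − (+7.639e-01/-5.253e-01) = 77.872952
iter 2: u=0.882546  f(a)=+2.235e-02  f'(a)=-4.950e-01  a ← 77.872952 − (+2.235e-02/-4.950e-01) = 77.918108
iter 3: u=0.882035  f(a)=+2.041e-05  f'(a)=-4.941e-01  a ← 77.918108 − (+2.041e-05/-4.941e-01) = 77.918150
iter 4: u=0.882035  f(a)=+1.705e-11  f'(a)=-4.941e-01  a ← 77.918150 − (+1.705e-11/-4.941e-01) = 77.918150
converged: |Δa| < 1e-12 after 4 iterations
sag = a·(cosh(S/(2a)) − 1) = 77.918150·(cosh(0.882035) − 1) = 32.326279
T_max/T_min = cosh(S/(2a)) = 1.414875

a=77.918 sag=32.326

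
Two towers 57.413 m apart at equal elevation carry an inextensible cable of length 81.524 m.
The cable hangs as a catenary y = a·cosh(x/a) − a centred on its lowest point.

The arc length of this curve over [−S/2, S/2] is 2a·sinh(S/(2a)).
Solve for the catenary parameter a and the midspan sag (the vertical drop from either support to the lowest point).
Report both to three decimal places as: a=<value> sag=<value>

a=19.129 sag=25.898

seed: a₀ = √(S³/(24(L−S))) = √(57.413³/(24·24.111)) = 18.084318
iter 1: u=1.587370  f(a)=+3.226e+00  f'(a)=-3.402e+00  a ← 18.084318 − (+3.226e+00/-3.402e+00) = 19.032779
iter 2: u=1.508266  f(a)=+2.712e-01  f'(a)=-2.852e+00  a ← 19.032779 − (+2.712e-01/-2.852e+00) = 19.127876
iter 3: u=1.500768  f(a)=+2.305e-03  f'(a)=-2.804e+00  a ← 19.127876 − (+2.305e-03/-2.804e+00) = 19.128698
iter 4: u=1.500703  f(a)=+1.696e-07  f'(a)=-2.803e+00  a ← 19.128698 − (+1.696e-07/-2.803e+00) = 19.128698
iter 5: u=1.500703  f(a)=+1.421e-14  f'(a)=-2.803e+00  a ← 19.128698 − (+1.421e-14/-2.803e+00) = 19.128698
converged: |Δa| < 1e-12 after 5 iterations
sag = a·(cosh(S/(2a)) − 1) = 19.128698·(cosh(1.500703) − 1) = 25.898491
T_max/T_min = cosh(S/(2a)) = 2.353908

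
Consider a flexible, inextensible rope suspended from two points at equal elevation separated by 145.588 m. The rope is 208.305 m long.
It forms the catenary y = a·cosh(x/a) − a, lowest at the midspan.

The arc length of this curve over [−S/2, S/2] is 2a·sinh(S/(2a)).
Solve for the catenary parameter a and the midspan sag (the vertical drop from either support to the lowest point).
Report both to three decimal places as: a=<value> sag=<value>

seed: a₀ = √(S³/(24(L−S))) = √(145.588³/(24·62.717)) = 45.278300
iter 1: u=1.607702  f(a)=+8.622e+00  f'(a)=-3.556e+00  a ← 45.278300 − (+8.622e+00/-3.556e+00) = 47.703257
iter 2: u=1.525975  f(a)=+7.411e-01  f'(a)=-2.968e+00  a ← 47.703257 − (+7.411e-01/-2.968e+00) = 47.952926
iter 3: u=1.518030  f(a)=+6.613e-03  f'(a)=-2.916e+00  a ← 47.952926 − (+6.613e-03/-2.916e+00) = 47.955194
iter 4: u=1.517959  f(a)=+5.369e-07  f'(a)=-2.915e+00  a ← 47.955194 − (+5.369e-07/-2.915e+00) = 47.955195
iter 5: u=1.517959  f(a)=+0.000e+00  f'(a)=-2.915e+00  a ← 47.955195 − (+0.000e+00/-2.915e+00) = 47.955195
converged: |Δa| < 1e-12 after 5 iterations
sag = a·(cosh(S/(2a)) − 1) = 47.955195·(cosh(1.517959) − 1) = 66.707109
T_max/T_min = cosh(S/(2a)) = 2.391030

a=47.955 sag=66.707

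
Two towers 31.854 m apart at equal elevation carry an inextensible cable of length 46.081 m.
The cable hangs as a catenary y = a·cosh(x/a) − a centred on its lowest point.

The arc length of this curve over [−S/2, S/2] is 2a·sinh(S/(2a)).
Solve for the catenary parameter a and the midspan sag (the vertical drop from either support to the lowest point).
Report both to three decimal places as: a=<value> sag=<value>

seed: a₀ = √(S³/(24(L−S))) = √(31.854³/(24·14.227)) = 9.729347
iter 1: u=1.637006  f(a)=+2.033e+00  f'(a)=-3.787e+00  a ← 9.729347 − (+2.033e+00/-3.787e+00) = 10.266044
iter 2: u=1.551425  f(a)=+1.803e-01  f'(a)=-3.142e+00  a ← 10.266044 − (+1.803e-01/-3.142e+00) = 10.323420
iter 3: u=1.542803  f(a)=+1.724e-03  f'(a)=-3.083e+00  a ← 10.323420 − (+1.724e-03/-3.083e+00) = 10.323979
iter 4: u=1.542719  f(a)=+1.609e-07  f'(a)=-3.082e+00  a ← 10.323979 − (+1.609e-07/-3.082e+00) = 10.323979
iter 5: u=1.542719  f(a)=-7.105e-15  f'(a)=-3.082e+00  a ← 10.323979 − (-7.105e-15/-3.082e+00) = 10.323979
converged: |Δa| < 1e-12 after 5 iterations
sag = a·(cosh(S/(2a)) − 1) = 10.323979·(cosh(1.542719) − 1) = 14.923777
T_max/T_min = cosh(S/(2a)) = 2.445545

a=10.324 sag=14.924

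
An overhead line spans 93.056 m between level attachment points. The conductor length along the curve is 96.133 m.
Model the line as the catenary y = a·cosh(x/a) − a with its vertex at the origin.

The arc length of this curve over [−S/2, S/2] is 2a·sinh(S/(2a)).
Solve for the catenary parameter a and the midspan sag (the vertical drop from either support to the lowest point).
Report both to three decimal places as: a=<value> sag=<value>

seed: a₀ = √(S³/(24(L−S))) = √(93.056³/(24·3.077)) = 104.459322
iter 1: u=0.445417  f(a)=+3.067e-02  f'(a)=-6.009e-02  a ← 104.459322 − (+3.067e-02/-6.009e-02) = 104.969688
iter 2: u=0.443252  f(a)=+2.262e-04  f'(a)=-5.921e-02  a ← 104.969688 − (+2.262e-04/-5.921e-02) = 104.973509
iter 3: u=0.443236  f(a)=+1.251e-08  f'(a)=-5.920e-02  a ← 104.973509 − (+1.251e-08/-5.920e-02) = 104.973509
iter 4: u=0.443236  f(a)=+0.000e+00  f'(a)=-5.920e-02  a ← 104.973509 − (+0.000e+00/-5.920e-02) = 104.973509
converged: |Δa| < 1e-12 after 4 iterations
sag = a·(cosh(S/(2a)) − 1) = 104.973509·(cosh(0.443236) − 1) = 10.481357
T_max/T_min = cosh(S/(2a)) = 1.099848

a=104.974 sag=10.481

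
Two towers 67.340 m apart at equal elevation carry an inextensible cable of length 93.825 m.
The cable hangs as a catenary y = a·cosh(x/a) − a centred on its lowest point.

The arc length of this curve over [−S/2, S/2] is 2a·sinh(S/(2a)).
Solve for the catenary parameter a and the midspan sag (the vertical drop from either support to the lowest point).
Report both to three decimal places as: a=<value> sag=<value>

a=23.110 sag=29.186

seed: a₀ = √(S³/(24(L−S))) = √(67.340³/(24·26.485)) = 21.918158
iter 1: u=1.536169  f(a)=+3.306e+00  f'(a)=-3.037e+00  a ← 21.918158 − (+3.306e+00/-3.037e+00) = 23.006793
iter 2: u=1.463481  f(a)=+2.623e-01  f'(a)=-2.573e+00  a ← 23.006793 − (+2.623e-01/-2.573e+00) = 23.108746
iter 3: u=1.457024  f(a)=+1.965e-03  f'(a)=-2.534e+00  a ← 23.108746 − (+1.965e-03/-2.534e+00) = 23.109521
iter 4: u=1.456975  f(a)=+1.121e-07  f'(a)=-2.534e+00  a ← 23.109521 − (+1.121e-07/-2.534e+00) = 23.109521
iter 5: u=1.456975  f(a)=-1.421e-14  f'(a)=-2.534e+00  a ← 23.109521 − (-1.421e-14/-2.534e+00) = 23.109521
converged: |Δa| < 1e-12 after 5 iterations
sag = a·(cosh(S/(2a)) − 1) = 23.109521·(cosh(1.456975) − 1) = 29.186106
T_max/T_min = cosh(S/(2a)) = 2.262947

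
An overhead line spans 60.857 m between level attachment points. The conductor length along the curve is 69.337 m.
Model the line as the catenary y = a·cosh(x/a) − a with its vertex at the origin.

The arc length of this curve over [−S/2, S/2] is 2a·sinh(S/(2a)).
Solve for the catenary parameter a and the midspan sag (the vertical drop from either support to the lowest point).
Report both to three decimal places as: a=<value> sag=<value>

seed: a₀ = √(S³/(24(L−S))) = √(60.857³/(24·8.480)) = 33.278387
iter 1: u=0.914362  f(a)=+3.616e-01  f'(a)=-5.535e-01  a ← 33.278387 − (+3.616e-01/-5.535e-01) = 33.931685
iter 2: u=0.896758  f(a)=+1.092e-02  f'(a)=-5.206e-01  a ← 33.931685 − (+1.092e-02/-5.206e-01) = 33.952670
iter 3: u=0.896203  f(a)=+1.065e-05  f'(a)=-5.195e-01  a ← 33.952670 − (+1.065e-05/-5.195e-01) = 33.952690
iter 4: u=0.896203  f(a)=+1.016e-11  f'(a)=-5.195e-01  a ← 33.952690 − (+1.016e-11/-5.195e-01) = 33.952690
converged: |Δa| < 1e-12 after 4 iterations
sag = a·(cosh(S/(2a)) − 1) = 33.952690·(cosh(0.896203) − 1) = 14.572459
T_max/T_min = cosh(S/(2a)) = 1.429199

a=33.953 sag=14.572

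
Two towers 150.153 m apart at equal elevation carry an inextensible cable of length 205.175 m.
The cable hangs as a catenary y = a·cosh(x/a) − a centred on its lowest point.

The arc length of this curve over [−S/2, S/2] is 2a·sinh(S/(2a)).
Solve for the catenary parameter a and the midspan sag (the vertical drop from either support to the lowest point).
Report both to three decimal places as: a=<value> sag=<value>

seed: a₀ = √(S³/(24(L−S))) = √(150.153³/(24·55.022)) = 50.632248
iter 1: u=1.482780  f(a)=+6.375e+00  f'(a)=-2.690e+00  a ← 50.632248 − (+6.375e+00/-2.690e+00) = 53.001905
iter 2: u=1.416487  f(a)=+4.749e-01  f'(a)=-2.303e+00  a ← 53.001905 − (+4.749e-01/-2.303e+00) = 53.208087
iter 3: u=1.410998  f(a)=+3.104e-03  f'(a)=-2.273e+00  a ← 53.208087 − (+3.104e-03/-2.273e+00) = 53.209453
iter 4: u=1.410962  f(a)=+1.345e-07  f'(a)=-2.273e+00  a ← 53.209453 − (+1.345e-07/-2.273e+00) = 53.209453
iter 5: u=1.410962  f(a)=-2.842e-14  f'(a)=-2.273e+00  a ← 53.209453 − (-2.842e-14/-2.273e+00) = 53.209453
converged: |Δa| < 1e-12 after 5 iterations
sag = a·(cosh(S/(2a)) − 1) = 53.209453·(cosh(1.410962) − 1) = 62.356291
T_max/T_min = cosh(S/(2a)) = 2.171903

a=53.209 sag=62.356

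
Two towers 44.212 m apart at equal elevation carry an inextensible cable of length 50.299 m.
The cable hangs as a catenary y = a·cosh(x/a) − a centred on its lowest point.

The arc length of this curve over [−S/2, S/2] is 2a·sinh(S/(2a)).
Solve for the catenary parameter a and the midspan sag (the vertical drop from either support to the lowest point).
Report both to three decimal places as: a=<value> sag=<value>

seed: a₀ = √(S³/(24(L−S))) = √(44.212³/(24·6.087)) = 24.322206
iter 1: u=0.908881  f(a)=+2.564e-01  f'(a)=-5.431e-01  a ← 24.322206 − (+2.564e-01/-5.431e-01) = 24.794325
iter 2: u=0.891575  f(a)=+7.656e-03  f'(a)=-5.111e-01  a ← 24.794325 − (+7.656e-03/-5.111e-01) = 24.809304
iter 3: u=0.891037  f(a)=+7.292e-06  f'(a)=-5.101e-01  a ← 24.809304 − (+7.292e-06/-5.101e-01) = 24.809319
iter 4: u=0.891036  f(a)=+6.629e-12  f'(a)=-5.101e-01  a ← 24.809319 − (+6.629e-12/-5.101e-01) = 24.809319
converged: |Δa| < 1e-12 after 4 iterations
sag = a·(cosh(S/(2a)) − 1) = 24.809319·(cosh(0.891036) − 1) = 10.517720
T_max/T_min = cosh(S/(2a)) = 1.423942

a=24.809 sag=10.518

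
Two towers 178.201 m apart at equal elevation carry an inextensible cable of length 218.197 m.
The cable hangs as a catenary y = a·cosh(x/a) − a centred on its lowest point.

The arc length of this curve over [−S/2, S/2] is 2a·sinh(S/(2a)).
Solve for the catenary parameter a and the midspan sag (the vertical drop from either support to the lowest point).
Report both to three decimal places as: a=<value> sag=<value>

seed: a₀ = √(S³/(24(L−S))) = √(178.201³/(24·39.996)) = 76.780565
iter 1: u=1.160456  f(a)=+2.781e+00  f'(a)=-1.189e+00  a ← 76.780565 − (+2.781e+00/-1.189e+00) = 79.119447
iter 2: u=1.126152  f(a)=+1.321e-01  f'(a)=-1.078e+00  a ← 79.119447 − (+1.321e-01/-1.078e+00) = 79.241964
iter 3: u=1.124411  f(a)=+3.312e-04  f'(a)=-1.073e+00  a ← 79.241964 − (+3.312e-04/-1.073e+00) = 79.242273
iter 4: u=1.124406  f(a)=+2.093e-09  f'(a)=-1.073e+00  a ← 79.242273 − (+2.093e-09/-1.073e+00) = 79.242273
iter 5: u=1.124406  f(a)=-2.842e-14  f'(a)=-1.073e+00  a ← 79.242273 − (-2.842e-14/-1.073e+00) = 79.242273
converged: |Δa| < 1e-12 after 5 iterations
sag = a·(cosh(S/(2a)) − 1) = 79.242273·(cosh(1.124406) − 1) = 55.597708
T_max/T_min = cosh(S/(2a)) = 1.701617

a=79.242 sag=55.598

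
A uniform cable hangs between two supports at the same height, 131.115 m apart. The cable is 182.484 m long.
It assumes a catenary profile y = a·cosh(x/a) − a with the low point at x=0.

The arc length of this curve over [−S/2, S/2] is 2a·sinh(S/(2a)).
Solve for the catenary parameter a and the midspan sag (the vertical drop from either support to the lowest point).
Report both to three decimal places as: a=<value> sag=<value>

seed: a₀ = √(S³/(24(L−S))) = √(131.115³/(24·51.369)) = 42.758493
iter 1: u=1.533204  f(a)=+6.387e+00  f'(a)=-3.017e+00  a ← 42.758493 − (+6.387e+00/-3.017e+00) = 44.875385
iter 2: u=1.460879  f(a)=+5.049e-01  f'(a)=-2.557e+00  a ← 44.875385 − (+5.049e-01/-2.557e+00) = 45.072840
iter 3: u=1.454479  f(a)=+3.755e-03  f'(a)=-2.519e+00  a ← 45.072840 − (+3.755e-03/-2.519e+00) = 45.074331
iter 4: u=1.454431  f(a)=+2.111e-07  f'(a)=-2.519e+00  a ← 45.074331 − (+2.111e-07/-2.519e+00) = 45.074331
iter 5: u=1.454431  f(a)=-2.842e-14  f'(a)=-2.519e+00  a ← 45.074331 − (-2.842e-14/-2.519e+00) = 45.074331
converged: |Δa| < 1e-12 after 5 iterations
sag = a·(cosh(S/(2a)) − 1) = 45.074331·(cosh(1.454431) − 1) = 56.694023
T_max/T_min = cosh(S/(2a)) = 2.257790

a=45.074 sag=56.694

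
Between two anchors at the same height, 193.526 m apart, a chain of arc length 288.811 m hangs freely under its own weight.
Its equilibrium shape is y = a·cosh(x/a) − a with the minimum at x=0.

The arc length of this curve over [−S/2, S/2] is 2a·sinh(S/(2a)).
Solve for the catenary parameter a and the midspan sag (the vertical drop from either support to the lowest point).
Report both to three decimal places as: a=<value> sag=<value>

a=60.060 sag=96.338

seed: a₀ = √(S³/(24(L−S))) = √(193.526³/(24·95.285)) = 56.297757
iter 1: u=1.718772  f(a)=+1.511e+01  f'(a)=-4.497e+00  a ← 56.297757 − (+1.511e+01/-4.497e+00) = 59.657277
iter 2: u=1.621982  f(a)=+1.458e+00  f'(a)=-3.667e+00  a ← 59.657277 − (+1.458e+00/-3.667e+00) = 60.054822
iter 3: u=1.611244  f(a)=+1.678e-02  f'(a)=-3.583e+00  a ← 60.054822 − (+1.678e-02/-3.583e+00) = 60.059505
iter 4: u=1.611119  f(a)=+2.279e-06  f'(a)=-3.582e+00  a ← 60.059505 − (+2.279e-06/-3.582e+00) = 60.059505
iter 5: u=1.611119  f(a)=+1.137e-13  f'(a)=-3.582e+00  a ← 60.059505 − (+1.137e-13/-3.582e+00) = 60.059505
converged: |Δa| < 1e-12 after 5 iterations
sag = a·(cosh(S/(2a)) − 1) = 60.059505·(cosh(1.611119) − 1) = 96.337722
T_max/T_min = cosh(S/(2a)) = 2.604038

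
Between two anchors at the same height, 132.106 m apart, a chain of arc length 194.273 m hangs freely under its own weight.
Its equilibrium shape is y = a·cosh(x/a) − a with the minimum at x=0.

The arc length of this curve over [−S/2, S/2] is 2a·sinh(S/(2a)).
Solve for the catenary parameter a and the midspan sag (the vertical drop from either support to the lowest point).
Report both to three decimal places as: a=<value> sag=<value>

seed: a₀ = √(S³/(24(L−S))) = √(132.106³/(24·62.167)) = 39.309565
iter 1: u=1.680329  f(a)=+9.390e+00  f'(a)=-4.151e+00  a ← 39.309565 − (+9.390e+00/-4.151e+00) = 41.571759
iter 2: u=1.588891  f(a)=+8.716e-01  f'(a)=-3.413e+00  a ← 41.571759 − (+8.716e-01/-3.413e+00) = 41.827126
iter 3: u=1.579190  f(a)=+9.206e-03  f'(a)=-3.341e+00  a ← 41.827126 − (+9.206e-03/-3.341e+00) = 41.829882
iter 4: u=1.579086  f(a)=+1.051e-06  f'(a)=-3.341e+00  a ← 41.829882 − (+1.051e-06/-3.341e+00) = 41.829882
iter 5: u=1.579086  f(a)=+5.684e-14  f'(a)=-3.341e+00  a ← 41.829882 − (+5.684e-14/-3.341e+00) = 41.829882
converged: |Δa| < 1e-12 after 5 iterations
sag = a·(cosh(S/(2a)) − 1) = 41.829882·(cosh(1.579086) − 1) = 63.930407
T_max/T_min = cosh(S/(2a)) = 2.528343

a=41.830 sag=63.930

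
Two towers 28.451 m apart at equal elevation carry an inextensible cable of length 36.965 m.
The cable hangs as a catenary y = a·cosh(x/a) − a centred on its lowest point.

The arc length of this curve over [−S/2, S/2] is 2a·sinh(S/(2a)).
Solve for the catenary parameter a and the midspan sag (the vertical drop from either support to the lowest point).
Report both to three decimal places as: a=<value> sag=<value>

a=11.063 sag=10.477

seed: a₀ = √(S³/(24(L−S))) = √(28.451³/(24·8.514)) = 10.616317
iter 1: u=1.339966  f(a)=+7.979e-01  f'(a)=-1.911e+00  a ← 10.616317 − (+7.979e-01/-1.911e+00) = 11.033815
iter 2: u=1.289264  f(a)=+4.948e-02  f'(a)=-1.681e+00  a ← 11.033815 − (+4.948e-02/-1.681e+00) = 11.063255
iter 3: u=1.285833  f(a)=+2.181e-04  f'(a)=-1.666e+00  a ← 11.063255 − (+2.181e-04/-1.666e+00) = 11.063386
iter 4: u=1.285818  f(a)=+4.280e-09  f'(a)=-1.666e+00  a ← 11.063386 − (+4.280e-09/-1.666e+00) = 11.063386
iter 5: u=1.285818  f(a)=+0.000e+00  f'(a)=-1.666e+00  a ← 11.063386 − (+0.000e+00/-1.666e+00) = 11.063386
converged: |Δa| < 1e-12 after 5 iterations
sag = a·(cosh(S/(2a)) − 1) = 11.063386·(cosh(1.285818) − 1) = 10.477304
T_max/T_min = cosh(S/(2a)) = 1.947025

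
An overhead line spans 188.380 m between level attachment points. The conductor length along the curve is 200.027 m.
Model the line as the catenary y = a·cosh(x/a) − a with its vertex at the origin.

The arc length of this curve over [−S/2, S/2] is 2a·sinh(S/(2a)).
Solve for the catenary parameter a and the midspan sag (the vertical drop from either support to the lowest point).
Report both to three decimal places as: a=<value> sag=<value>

a=156.060 sag=29.297

seed: a₀ = √(S³/(24(L−S))) = √(188.380³/(24·11.647)) = 154.646299
iter 1: u=0.609067  f(a)=+2.179e-01  f'(a)=-1.563e-01  a ← 154.646299 − (+2.179e-01/-1.563e-01) = 156.040812
iter 2: u=0.603624  f(a)=+2.983e-03  f'(a)=-1.520e-01  a ← 156.040812 − (+2.983e-03/-1.520e-01) = 156.060433
iter 3: u=0.603548  f(a)=+5.761e-07  f'(a)=-1.520e-01  a ← 156.060433 − (+5.761e-07/-1.520e-01) = 156.060437
iter 4: u=0.603548  f(a)=+0.000e+00  f'(a)=-1.520e-01  a ← 156.060437 − (+0.000e+00/-1.520e-01) = 156.060437
converged: |Δa| < 1e-12 after 4 iterations
sag = a·(cosh(S/(2a)) − 1) = 156.060437·(cosh(0.603548) − 1) = 29.297488
T_max/T_min = cosh(S/(2a)) = 1.187732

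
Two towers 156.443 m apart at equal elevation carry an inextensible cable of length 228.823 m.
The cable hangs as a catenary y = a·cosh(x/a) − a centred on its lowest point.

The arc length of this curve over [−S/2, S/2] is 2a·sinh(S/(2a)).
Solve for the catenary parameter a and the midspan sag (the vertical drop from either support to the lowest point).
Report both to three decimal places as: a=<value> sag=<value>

a=49.912 sag=74.913

seed: a₀ = √(S³/(24(L−S))) = √(156.443³/(24·72.380)) = 46.948238
iter 1: u=1.666122  f(a)=+1.074e+01  f'(a)=-4.029e+00  a ← 46.948238 − (+1.074e+01/-4.029e+00) = 49.613235
iter 2: u=1.576626  f(a)=+9.820e-01  f'(a)=-3.323e+00  a ← 49.613235 − (+9.820e-01/-3.323e+00) = 49.908797
iter 3: u=1.567289  f(a)=+1.004e-02  f'(a)=-3.255e+00  a ← 49.908797 − (+1.004e-02/-3.255e+00) = 49.911882
iter 4: u=1.567192  f(a)=+1.074e-06  f'(a)=-3.254e+00  a ← 49.911882 − (+1.074e-06/-3.254e+00) = 49.911883
iter 5: u=1.567192  f(a)=+5.684e-14  f'(a)=-3.254e+00  a ← 49.911883 − (+5.684e-14/-3.254e+00) = 49.911883
converged: |Δa| < 1e-12 after 5 iterations
sag = a·(cosh(S/(2a)) − 1) = 49.911883·(cosh(1.567192) − 1) = 74.912744
T_max/T_min = cosh(S/(2a)) = 2.500900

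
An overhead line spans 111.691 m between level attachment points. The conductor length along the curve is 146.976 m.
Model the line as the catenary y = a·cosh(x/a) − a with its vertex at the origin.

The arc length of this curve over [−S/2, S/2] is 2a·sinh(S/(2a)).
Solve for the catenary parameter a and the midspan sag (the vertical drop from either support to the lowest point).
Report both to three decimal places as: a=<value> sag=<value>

seed: a₀ = √(S³/(24(L−S))) = √(111.691³/(24·35.285)) = 40.562675
iter 1: u=1.376771  f(a)=+3.499e+00  f'(a)=-2.093e+00  a ← 40.562675 − (+3.499e+00/-2.093e+00) = 42.234743
iter 2: u=1.322264  f(a)=+2.280e-01  f'(a)=-1.828e+00  a ← 42.234743 − (+2.280e-01/-1.828e+00) = 42.359461
iter 3: u=1.318371  f(a)=+1.117e-03  f'(a)=-1.810e+00  a ← 42.359461 − (+1.117e-03/-1.810e+00) = 42.360078
iter 4: u=1.318352  f(a)=+2.711e-08  f'(a)=-1.810e+00  a ← 42.360078 − (+2.711e-08/-1.810e+00) = 42.360078
iter 5: u=1.318352  f(a)=+0.000e+00  f'(a)=-1.810e+00  a ← 42.360078 − (+0.000e+00/-1.810e+00) = 42.360078
converged: |Δa| < 1e-12 after 5 iterations
sag = a·(cosh(S/(2a)) − 1) = 42.360078·(cosh(1.318352) − 1) = 42.462456
T_max/T_min = cosh(S/(2a)) = 2.002417

a=42.360 sag=42.462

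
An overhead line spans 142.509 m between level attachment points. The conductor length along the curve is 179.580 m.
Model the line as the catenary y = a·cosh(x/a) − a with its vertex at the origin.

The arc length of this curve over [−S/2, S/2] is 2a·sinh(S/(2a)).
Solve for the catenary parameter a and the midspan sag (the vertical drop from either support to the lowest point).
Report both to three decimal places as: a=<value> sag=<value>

seed: a₀ = √(S³/(24(L−S))) = √(142.509³/(24·37.071)) = 57.034898
iter 1: u=1.249314  f(a)=+3.003e+00  f'(a)=-1.514e+00  a ← 57.034898 − (+3.003e+00/-1.514e+00) = 59.017673
iter 2: u=1.207342  f(a)=+1.637e-01  f'(a)=-1.353e+00  a ← 59.017673 − (+1.637e-01/-1.353e+00) = 59.138620
iter 3: u=1.204873  f(a)=+5.485e-04  f'(a)=-1.344e+00  a ← 59.138620 − (+5.485e-04/-1.344e+00) = 59.139028
iter 4: u=1.204864  f(a)=+6.204e-09  f'(a)=-1.344e+00  a ← 59.139028 − (+6.204e-09/-1.344e+00) = 59.139028
iter 5: u=1.204864  f(a)=-2.842e-14  f'(a)=-1.344e+00  a ← 59.139028 − (-2.842e-14/-1.344e+00) = 59.139028
converged: |Δa| < 1e-12 after 5 iterations
sag = a·(cosh(S/(2a)) − 1) = 59.139028·(cosh(1.204864) − 1) = 48.376872
T_max/T_min = cosh(S/(2a)) = 1.818019

a=59.139 sag=48.377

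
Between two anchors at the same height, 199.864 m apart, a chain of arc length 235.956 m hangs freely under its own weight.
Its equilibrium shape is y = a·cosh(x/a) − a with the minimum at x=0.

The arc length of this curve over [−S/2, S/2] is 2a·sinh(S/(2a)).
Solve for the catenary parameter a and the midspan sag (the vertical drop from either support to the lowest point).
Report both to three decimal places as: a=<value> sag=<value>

a=98.503 sag=55.190

seed: a₀ = √(S³/(24(L−S))) = √(199.864³/(24·36.092)) = 96.004318
iter 1: u=1.040912  f(a)=+2.006e+00  f'(a)=-8.366e-01  a ← 96.004318 − (+2.006e+00/-8.366e-01) = 98.402799
iter 2: u=1.015540  f(a)=+7.765e-02  f'(a)=-7.729e-01  a ← 98.402799 − (+7.765e-02/-7.729e-01) = 98.503262
iter 3: u=1.014504  f(a)=+1.267e-04  f'(a)=-7.704e-01  a ← 98.503262 − (+1.267e-04/-7.704e-01) = 98.503427
iter 4: u=1.014503  f(a)=+3.384e-10  f'(a)=-7.704e-01  a ← 98.503427 − (+3.384e-10/-7.704e-01) = 98.503427
iter 5: u=1.014503  f(a)=-2.842e-14  f'(a)=-7.704e-01  a ← 98.503427 − (-2.842e-14/-7.704e-01) = 98.503427
converged: |Δa| < 1e-12 after 5 iterations
sag = a·(cosh(S/(2a)) − 1) = 98.503427·(cosh(1.014503) − 1) = 55.190209
T_max/T_min = cosh(S/(2a)) = 1.560287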